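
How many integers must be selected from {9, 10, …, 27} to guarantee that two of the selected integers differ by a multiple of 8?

Group the integers by remainder mod 8; there are 8 residue classes, each nonempty in this range.
Choosing one from each class (8 integers) avoids any shared remainder.
One more choice must repeat a class, so two differ by a multiple of 8. Hence 8 + 1 = 9.

9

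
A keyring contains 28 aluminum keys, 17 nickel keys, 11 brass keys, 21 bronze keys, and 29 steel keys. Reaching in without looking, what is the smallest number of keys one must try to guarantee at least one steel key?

The worst case draws every non-steel key first: 28 + 17 + 11 + 21 = 77.
The next draw is then forced to be steel, giving 77 + 1 = 78.

78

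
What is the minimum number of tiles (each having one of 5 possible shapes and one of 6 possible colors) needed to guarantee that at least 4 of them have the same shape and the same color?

There are 5 × 6 = 30 (shape, color) combinations acting as pigeonholes.
With 30 × 3 = 90 tiles we could place exactly 3 in each, with no (shape, color) pair reaching 4.
One more forces some (shape, color) pair to hold 4, so 90 + 1 = 91.

91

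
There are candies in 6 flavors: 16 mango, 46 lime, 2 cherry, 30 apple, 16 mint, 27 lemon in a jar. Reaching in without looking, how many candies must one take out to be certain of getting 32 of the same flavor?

123

Treat the 6 flavors as pigeonholes.
In the worst case we take at most 31 of each flavor, but all 16 mango, all 2 cherry, all 30 apple, all 16 mint, and all 27 lemon (fewer than 31), giving 16 + 31 + 2 + 30 + 16 + 27 = 122.
One more candy then forces some flavor to 32, so 122 + 1 = 123.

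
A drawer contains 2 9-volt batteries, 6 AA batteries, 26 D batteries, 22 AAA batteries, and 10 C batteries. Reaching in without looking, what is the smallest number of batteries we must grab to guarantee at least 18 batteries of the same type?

Treat the 5 types as pigeonholes.
In the worst case we take at most 17 of each type, but all 2 9-volt, all 6 AA, and all 10 C (fewer than 17), giving 2 + 6 + 17 + 17 + 10 = 52.
One more battery then forces some type to 18, so 52 + 1 = 53.

53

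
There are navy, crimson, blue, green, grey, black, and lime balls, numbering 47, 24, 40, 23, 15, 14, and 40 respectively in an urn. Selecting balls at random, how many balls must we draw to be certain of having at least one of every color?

190

The hardest color to obtain is black: we could draw every other ball first — 203 − 14 = 189 balls — without a single black one.
The next draw must be black, so 189 + 1 = 190.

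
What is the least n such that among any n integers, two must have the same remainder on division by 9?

Two integers differ by a multiple of 9 exactly when they share a remainder mod 9.
There are 9 residue classes mod 9, so 9 integers can all lie in distinct classes.
One more integer must repeat a residue, giving a difference divisible by 9. So n = 9 + 1 = 10.

10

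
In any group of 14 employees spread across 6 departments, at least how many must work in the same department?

3

If each of the 6 departments held at most 2, the total would be at most 6 × 2 = 12 < 14, a contradiction.
So at least one holds ⌈14/6⌉ = 3.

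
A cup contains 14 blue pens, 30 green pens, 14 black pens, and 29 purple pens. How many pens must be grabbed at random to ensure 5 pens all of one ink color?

The worst case takes 4 pens of each ink color without reaching 5 of any: 4 × 4 = 16.
The next pen must bring some ink color to 5, so 16 + 1 = 17.

17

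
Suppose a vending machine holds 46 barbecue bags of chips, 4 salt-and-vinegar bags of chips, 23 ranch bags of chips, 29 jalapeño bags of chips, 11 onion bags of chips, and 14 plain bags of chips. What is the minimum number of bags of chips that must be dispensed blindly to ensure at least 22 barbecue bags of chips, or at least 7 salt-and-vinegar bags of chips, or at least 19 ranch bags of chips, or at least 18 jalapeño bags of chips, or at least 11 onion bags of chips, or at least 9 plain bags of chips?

Each of the 6 flavors has its own threshold; avoid all of them simultaneously.
The worst case stops just short of every target: 21 barbecue, all 4 salt-and-vinegar, 18 ranch, 17 jalapeño, 10 onion, 8 plain — 21 + 4 + 18 + 17 + 10 + 8 = 78 bags of chips.
One more bag of chips must push some flavor to its target, so 78 + 1 = 79.

79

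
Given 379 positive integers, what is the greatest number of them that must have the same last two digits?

If each of the 100 possible two-digit endings held at most 3, the total would be at most 100 × 3 = 300 < 379, a contradiction.
So at least one holds ⌈379/100⌉ = 4.

4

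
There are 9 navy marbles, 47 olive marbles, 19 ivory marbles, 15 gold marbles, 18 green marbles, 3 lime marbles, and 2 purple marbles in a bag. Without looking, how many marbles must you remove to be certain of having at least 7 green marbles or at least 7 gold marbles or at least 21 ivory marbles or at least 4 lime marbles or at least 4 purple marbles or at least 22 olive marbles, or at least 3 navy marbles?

60

Each of the 7 colors has its own threshold; avoid all of them simultaneously.
The worst case stops just short of every target: 2 navy, 21 olive, all 19 ivory, 6 gold, 6 green, 3 lime, all 2 purple — 2 + 21 + 19 + 6 + 6 + 3 + 2 = 59 marbles.
One more marble must push some color to its target, so 59 + 1 = 60.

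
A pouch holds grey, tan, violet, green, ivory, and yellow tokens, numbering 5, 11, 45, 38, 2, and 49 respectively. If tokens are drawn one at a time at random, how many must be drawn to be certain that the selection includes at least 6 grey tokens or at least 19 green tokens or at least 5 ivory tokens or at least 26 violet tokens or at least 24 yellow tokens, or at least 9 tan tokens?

Each of the 6 colors has its own threshold; avoid all of them simultaneously.
The worst case stops just short of every target: 5 grey, 8 tan, 25 violet, 18 green, all 2 ivory, 23 yellow — 5 + 8 + 25 + 18 + 2 + 23 = 81 tokens.
One more token must push some color to its target, so 81 + 1 = 82.

82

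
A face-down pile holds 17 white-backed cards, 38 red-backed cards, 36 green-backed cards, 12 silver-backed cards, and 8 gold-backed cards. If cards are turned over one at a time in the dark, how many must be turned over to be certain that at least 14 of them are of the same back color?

60

Treat the 5 back colors as pigeonholes.
In the worst case we take at most 13 of each back color, but all 12 silver-backed and all 8 gold-backed (fewer than 13), giving 13 + 13 + 13 + 12 + 8 = 59.
One more card then forces some back color to 14, so 59 + 1 = 60.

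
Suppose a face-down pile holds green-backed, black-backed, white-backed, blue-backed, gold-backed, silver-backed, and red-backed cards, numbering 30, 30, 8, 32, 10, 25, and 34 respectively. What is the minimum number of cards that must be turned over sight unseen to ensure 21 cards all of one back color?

119

Treat the 7 back colors as pigeonholes.
In the worst case we take at most 20 of each back color, but all 8 white-backed and all 10 gold-backed (fewer than 20), giving 20 + 20 + 8 + 20 + 10 + 20 + 20 = 118.
One more card then forces some back color to 21, so 118 + 1 = 119.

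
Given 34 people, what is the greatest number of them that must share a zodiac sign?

There are 12 zodiac signs, which serve as the pigeonholes.
If each of the 12 zodiac signs held at most 2, the total would be at most 12 × 2 = 24 < 34, a contradiction.
So at least one holds ⌈34/12⌉ = 3.

3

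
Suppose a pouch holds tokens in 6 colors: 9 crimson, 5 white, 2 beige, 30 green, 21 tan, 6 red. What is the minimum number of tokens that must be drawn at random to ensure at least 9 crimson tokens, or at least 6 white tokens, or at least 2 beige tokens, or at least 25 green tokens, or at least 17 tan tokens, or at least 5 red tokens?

59

The worst case stops just short of every target: 8 crimson, 5 white, 1 beige, 24 green, 16 tan, 4 red — 8 + 5 + 1 + 24 + 16 + 4 = 58 tokens.
One more token must push some color to its target, so 58 + 1 = 59.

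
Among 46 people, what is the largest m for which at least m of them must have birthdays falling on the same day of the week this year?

7

If each of the 7 days of the week held at most 6, the total would be at most 7 × 6 = 42 < 46, a contradiction.
So at least one holds ⌈46/7⌉ = 7.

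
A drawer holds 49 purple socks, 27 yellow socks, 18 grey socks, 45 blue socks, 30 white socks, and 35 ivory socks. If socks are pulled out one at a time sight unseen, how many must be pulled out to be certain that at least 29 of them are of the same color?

In the worst case we take at most 28 of each color, but all 27 yellow and all 18 grey (fewer than 28), giving 28 + 27 + 18 + 28 + 28 + 28 = 157.
One more sock then forces some color to 29, so 157 + 1 = 158.

158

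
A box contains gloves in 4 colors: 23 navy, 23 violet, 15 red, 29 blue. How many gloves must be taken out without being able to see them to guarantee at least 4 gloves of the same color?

13

Treat the 4 colors as pigeonholes.
The worst case takes 3 gloves of each color without reaching 4 of any: 4 × 3 = 12.
The next glove must bring some color to 4, so 12 + 1 = 13.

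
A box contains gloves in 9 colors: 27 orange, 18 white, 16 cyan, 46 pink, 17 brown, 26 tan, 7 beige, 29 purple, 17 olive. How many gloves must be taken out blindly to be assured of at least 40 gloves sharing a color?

Treat the 9 colors as pigeonholes.
In the worst case we take at most 39 of each color, but all 27 orange, all 18 white, all 16 cyan, all 17 brown, all 26 tan, all 7 beige, all 29 purple, and all 17 olive (fewer than 39), giving 27 + 18 + 16 + 39 + 17 + 26 + 7 + 29 + 17 = 196.
One more glove then forces some color to 40, so 196 + 1 = 197.

197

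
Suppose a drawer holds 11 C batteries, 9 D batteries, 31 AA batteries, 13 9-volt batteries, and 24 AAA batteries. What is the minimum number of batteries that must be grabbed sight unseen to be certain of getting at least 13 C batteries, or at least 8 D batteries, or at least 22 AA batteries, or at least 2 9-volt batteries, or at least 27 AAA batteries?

65

The worst case stops just short of every target: all 11 C, 7 D, 21 AA, 1 9-volt, all 24 AAA — 11 + 7 + 21 + 1 + 24 = 64 batteries.
One more battery must push some type to its target, so 64 + 1 = 65.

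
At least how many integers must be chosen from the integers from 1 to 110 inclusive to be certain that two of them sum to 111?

56

Partition {1, …, 110} into 55 pairs: {1,110}, {2,109}, …, {55,56}.
Choosing 55 integers — say the integers 1 through 55 — takes one from each pair and avoids the property.
Choosing 56 forces two into the same pair by pigeonhole, and those sum to 111. So 56.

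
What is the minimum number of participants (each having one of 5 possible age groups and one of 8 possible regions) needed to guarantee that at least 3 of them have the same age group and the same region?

There are 5 × 8 = 40 (age group, region) combinations acting as pigeonholes.
With 40 × 2 = 80 participants we could place exactly 2 in each, with no (age group, region) pair reaching 3.
One more forces some (age group, region) pair to hold 3, so 80 + 1 = 81.

81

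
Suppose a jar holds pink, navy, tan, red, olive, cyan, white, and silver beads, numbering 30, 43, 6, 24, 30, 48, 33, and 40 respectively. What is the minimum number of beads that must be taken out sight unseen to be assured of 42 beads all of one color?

In the worst case we take at most 41 of each color, but all 30 pink, all 6 tan, all 24 red, all 30 olive, all 33 white, and all 40 silver (fewer than 41), giving 30 + 41 + 6 + 24 + 30 + 41 + 33 + 40 = 245.
One more bead then forces some color to 42, so 245 + 1 = 246.

246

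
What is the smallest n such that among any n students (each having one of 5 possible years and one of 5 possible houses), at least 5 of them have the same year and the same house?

There are 5 × 5 = 25 (year, house) combinations acting as pigeonholes.
With 25 × 4 = 100 students we could place exactly 4 in each, with no (year, house) pair reaching 5.
One more forces some (year, house) pair to hold 5, so 100 + 1 = 101.

101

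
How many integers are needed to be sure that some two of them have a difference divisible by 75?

Two integers differ by a multiple of 75 exactly when they share a remainder mod 75.
There are 75 residue classes mod 75, so 75 integers can all lie in distinct classes.
One more integer must repeat a residue, giving a difference divisible by 75. So n = 75 + 1 = 76.

76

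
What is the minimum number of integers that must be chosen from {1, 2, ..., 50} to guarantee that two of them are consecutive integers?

Partition {1, …, 50} into 25 pairs: {1,2}, {3,4}, …, {49,50}.
Choosing 25 integers — say the 25 even numbers 2, 4, …, 50 — takes one from each pair and avoids the property.
Choosing 26 forces two into the same pair by pigeonhole, and those are consecutive. So 26.

26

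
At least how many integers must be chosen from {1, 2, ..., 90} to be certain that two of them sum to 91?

Partition {1, …, 90} into 45 pairs: {1,90}, {2,89}, …, {45,46}.
Choosing 45 integers — say the integers 1 through 45 — takes one from each pair and avoids the property.
Choosing 46 forces two into the same pair by pigeonhole, and those sum to 91. So 46.

46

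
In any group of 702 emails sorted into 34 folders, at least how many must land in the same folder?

If each of the 34 folders held at most 20, the total would be at most 34 × 20 = 680 < 702, a contradiction.
So at least one holds ⌈702/34⌉ = 21.

21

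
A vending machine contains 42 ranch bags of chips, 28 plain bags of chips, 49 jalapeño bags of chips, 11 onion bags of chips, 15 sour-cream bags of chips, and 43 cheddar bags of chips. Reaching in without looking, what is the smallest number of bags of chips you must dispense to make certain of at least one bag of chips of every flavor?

178

The hardest flavor to obtain is onion: we could draw every other bag of chips first — 188 − 11 = 177 bags of chips — without a single onion one.
The next draw must be onion, so 177 + 1 = 178.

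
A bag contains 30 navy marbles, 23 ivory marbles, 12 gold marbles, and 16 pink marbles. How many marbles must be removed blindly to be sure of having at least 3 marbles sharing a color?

The worst case takes 2 marbles of each color without reaching 3 of any: 4 × 2 = 8.
The next marble must bring some color to 3, so 8 + 1 = 9.

9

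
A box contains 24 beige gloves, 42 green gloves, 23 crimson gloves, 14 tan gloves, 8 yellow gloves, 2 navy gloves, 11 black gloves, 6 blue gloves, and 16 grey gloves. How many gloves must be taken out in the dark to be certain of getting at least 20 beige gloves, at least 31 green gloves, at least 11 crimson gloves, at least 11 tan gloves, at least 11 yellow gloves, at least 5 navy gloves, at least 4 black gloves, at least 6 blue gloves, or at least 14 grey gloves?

The worst case stops just short of every target: 19 beige, 30 green, 10 crimson, 10 tan, all 8 yellow, all 2 navy, 3 black, 5 blue, 13 grey — 19 + 30 + 10 + 10 + 8 + 2 + 3 + 5 + 13 = 100 gloves.
One more glove must push some color to its target, so 100 + 1 = 101.

101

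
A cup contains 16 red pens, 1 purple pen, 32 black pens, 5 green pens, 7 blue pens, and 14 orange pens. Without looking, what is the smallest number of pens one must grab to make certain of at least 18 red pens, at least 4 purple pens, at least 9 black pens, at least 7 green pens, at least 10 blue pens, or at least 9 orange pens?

46

The worst case stops just short of every target: all 16 red, all 1 purple, 8 black, all 5 green, all 7 blue, 8 orange — 16 + 1 + 8 + 5 + 7 + 8 = 45 pens.
One more pen must push some ink color to its target, so 45 + 1 = 46.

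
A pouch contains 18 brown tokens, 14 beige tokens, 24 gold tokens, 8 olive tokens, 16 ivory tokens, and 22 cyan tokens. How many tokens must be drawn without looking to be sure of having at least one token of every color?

The hardest color to obtain is olive: we could draw every other token first — 102 − 8 = 94 tokens — without a single olive one.
The next draw must be olive, so 94 + 1 = 95.

95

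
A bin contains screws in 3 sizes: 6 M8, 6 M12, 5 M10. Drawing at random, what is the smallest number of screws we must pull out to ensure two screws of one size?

The worst case takes 1 screw of each size without reaching 2 of any: 3 × 1 = 3.
The next screw must bring some size to 2, so 3 + 1 = 4.

4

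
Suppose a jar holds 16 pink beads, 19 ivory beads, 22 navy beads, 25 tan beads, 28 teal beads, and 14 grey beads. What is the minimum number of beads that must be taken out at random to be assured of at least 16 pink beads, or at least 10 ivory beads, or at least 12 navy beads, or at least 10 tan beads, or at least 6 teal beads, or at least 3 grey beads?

52

Each of the 6 colors has its own threshold; avoid all of them simultaneously.
The worst case stops just short of every target: 15 pink, 9 ivory, 11 navy, 9 tan, 5 teal, 2 grey — 15 + 9 + 11 + 9 + 5 + 2 = 51 beads.
One more bead must push some color to its target, so 51 + 1 = 52.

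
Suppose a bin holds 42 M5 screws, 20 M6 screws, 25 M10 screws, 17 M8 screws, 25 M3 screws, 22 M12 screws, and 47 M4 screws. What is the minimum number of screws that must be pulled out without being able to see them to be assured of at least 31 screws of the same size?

In the worst case we take at most 30 of each size, but all 20 M6, all 25 M10, all 17 M8, all 25 M3, and all 22 M12 (fewer than 30), giving 30 + 20 + 25 + 17 + 25 + 22 + 30 = 169.
One more screw then forces some size to 31, so 169 + 1 = 170.

170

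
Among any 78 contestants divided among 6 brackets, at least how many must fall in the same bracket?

If each of the 6 brackets held at most 12, the total would be at most 6 × 12 = 72 < 78, a contradiction.
So at least one holds ⌈78/6⌉ = 13.

13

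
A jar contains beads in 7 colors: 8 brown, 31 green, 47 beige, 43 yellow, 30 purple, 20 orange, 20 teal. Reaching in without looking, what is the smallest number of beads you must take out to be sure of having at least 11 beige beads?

163

The worst case draws every non-beige bead first: 8 + 31 + 43 + 30 + 20 + 20 = 152.
The next 11 draws are then forced to be beige, giving 152 + 11 = 163.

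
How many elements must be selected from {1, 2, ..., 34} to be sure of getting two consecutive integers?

18

Partition {1, …, 34} into 17 pairs: {1,2}, {3,4}, …, {33,34}.
Choosing 17 integers — say the 17 even numbers 2, 4, …, 34 — takes one from each pair and avoids the property.
Choosing 18 forces two into the same pair by pigeonhole, and those are consecutive. So 18.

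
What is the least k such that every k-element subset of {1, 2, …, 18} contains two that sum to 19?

10

Partition {1, …, 18} into 9 pairs: {1,18}, {2,17}, …, {9,10}.
Choosing 9 integers — say the integers 1 through 9 — takes one from each pair and avoids the property.
Choosing 10 forces two into the same pair by pigeonhole, and those sum to 19. So 10.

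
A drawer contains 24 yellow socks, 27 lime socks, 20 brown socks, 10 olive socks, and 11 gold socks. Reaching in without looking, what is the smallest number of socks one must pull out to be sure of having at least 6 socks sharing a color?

Treat the 5 colors as pigeonholes.
The worst case takes 5 socks of each color without reaching 6 of any: 5 × 5 = 25.
The next sock must bring some color to 6, so 25 + 1 = 26.

26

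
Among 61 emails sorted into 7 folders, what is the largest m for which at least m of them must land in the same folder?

If each of the 7 folders held at most 8, the total would be at most 7 × 8 = 56 < 61, a contradiction.
So at least one holds ⌈61/7⌉ = 9.

9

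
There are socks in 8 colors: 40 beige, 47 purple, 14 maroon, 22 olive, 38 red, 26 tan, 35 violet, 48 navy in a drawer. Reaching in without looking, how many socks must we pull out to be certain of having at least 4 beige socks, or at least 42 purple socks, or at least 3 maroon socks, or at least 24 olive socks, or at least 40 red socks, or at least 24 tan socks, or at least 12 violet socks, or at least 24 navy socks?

Each of the 8 colors has its own threshold; avoid all of them simultaneously.
The worst case stops just short of every target: 3 beige, 41 purple, 2 maroon, all 22 olive, all 38 red, 23 tan, 11 violet, 23 navy — 3 + 41 + 2 + 22 + 38 + 23 + 11 + 23 = 163 socks.
One more sock must push some color to its target, so 163 + 1 = 164.

164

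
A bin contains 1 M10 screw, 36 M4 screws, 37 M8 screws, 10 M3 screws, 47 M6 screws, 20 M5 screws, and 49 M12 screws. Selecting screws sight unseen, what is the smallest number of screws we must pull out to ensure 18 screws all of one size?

Treat the 7 sizes as pigeonholes.
In the worst case we take at most 17 of each size, but all 1 M10 and all 10 M3 (fewer than 17), giving 1 + 17 + 17 + 10 + 17 + 17 + 17 = 96.
One more screw then forces some size to 18, so 96 + 1 = 97.

97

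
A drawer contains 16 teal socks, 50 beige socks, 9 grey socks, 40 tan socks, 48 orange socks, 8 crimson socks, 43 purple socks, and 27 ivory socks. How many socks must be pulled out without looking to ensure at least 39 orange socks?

To avoid orange socks as long as possible, exhaust the other 7 colors first.
The worst case draws every non-orange sock first: 16 + 50 + 9 + 40 + 8 + 43 + 27 = 193.
The next 39 draws are then forced to be orange, giving 193 + 39 = 232.

232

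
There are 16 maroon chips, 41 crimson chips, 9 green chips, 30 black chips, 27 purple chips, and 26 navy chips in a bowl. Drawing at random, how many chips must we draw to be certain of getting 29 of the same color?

Treat the 6 colors as pigeonholes.
In the worst case we take at most 28 of each color, but all 16 maroon, all 9 green, all 27 purple, and all 26 navy (fewer than 28), giving 16 + 28 + 9 + 28 + 27 + 26 = 134.
One more chip then forces some color to 29, so 134 + 1 = 135.

135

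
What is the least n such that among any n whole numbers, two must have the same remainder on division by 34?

35

Two integers differ by a multiple of 34 exactly when they share a remainder mod 34.
There are 34 residue classes mod 34, so 34 integers can all lie in distinct classes.
One more integer must repeat a residue, giving a difference divisible by 34. So n = 34 + 1 = 35.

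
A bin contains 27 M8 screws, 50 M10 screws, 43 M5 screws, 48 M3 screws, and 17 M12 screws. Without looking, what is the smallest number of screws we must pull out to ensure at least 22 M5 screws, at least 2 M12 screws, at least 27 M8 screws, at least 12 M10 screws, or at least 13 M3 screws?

72

Each of the 5 sizes has its own threshold; avoid all of them simultaneously.
The worst case stops just short of every target: 26 M8, 11 M10, 21 M5, 12 M3, 1 M12 — 26 + 11 + 21 + 12 + 1 = 71 screws.
One more screw must push some size to its target, so 71 + 1 = 72.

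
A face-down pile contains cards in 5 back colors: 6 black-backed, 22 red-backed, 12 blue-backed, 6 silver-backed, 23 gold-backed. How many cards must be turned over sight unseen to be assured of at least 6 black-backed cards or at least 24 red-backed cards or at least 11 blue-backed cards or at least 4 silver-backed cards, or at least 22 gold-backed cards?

62

The worst case stops just short of every target: 5 black-backed, all 22 red-backed, 10 blue-backed, 3 silver-backed, 21 gold-backed — 5 + 22 + 10 + 3 + 21 = 61 cards.
One more card must push some back color to its target, so 61 + 1 = 62.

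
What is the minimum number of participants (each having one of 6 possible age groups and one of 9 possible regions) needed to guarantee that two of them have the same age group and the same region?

There are 6 × 9 = 54 (age group, region) combinations acting as pigeonholes.
With 54 participants we could place one in each, avoiding any repeat.
One more forces some (age group, region) pair to hold 2, so 54 + 1 = 55.

55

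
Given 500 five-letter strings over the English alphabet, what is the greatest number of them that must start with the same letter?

There are 26 possible first letters, which serve as the pigeonholes.
If each of the 26 possible first letters held at most 19, the total would be at most 26 × 19 = 494 < 500, a contradiction.
So at least one holds ⌈500/26⌉ = 20.

20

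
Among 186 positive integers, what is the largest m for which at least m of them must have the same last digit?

19

If each of the 10 possible last digits held at most 18, the total would be at most 10 × 18 = 180 < 186, a contradiction.
So at least one holds ⌈186/10⌉ = 19.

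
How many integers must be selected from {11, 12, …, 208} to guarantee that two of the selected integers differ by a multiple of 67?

Group the integers by remainder mod 67; there are 67 residue classes, each nonempty in this range.
Choosing one from each class (67 integers) avoids any shared remainder.
One more choice must repeat a class, so two differ by a multiple of 67. Hence 67 + 1 = 68.

68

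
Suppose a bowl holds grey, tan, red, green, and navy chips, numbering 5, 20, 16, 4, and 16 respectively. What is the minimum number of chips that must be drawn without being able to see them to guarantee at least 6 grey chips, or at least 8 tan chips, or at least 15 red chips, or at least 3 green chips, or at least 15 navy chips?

43

The worst case stops just short of every target: 5 grey, 7 tan, 14 red, 2 green, 14 navy — 5 + 7 + 14 + 2 + 14 = 42 chips.
One more chip must push some color to its target, so 42 + 1 = 43.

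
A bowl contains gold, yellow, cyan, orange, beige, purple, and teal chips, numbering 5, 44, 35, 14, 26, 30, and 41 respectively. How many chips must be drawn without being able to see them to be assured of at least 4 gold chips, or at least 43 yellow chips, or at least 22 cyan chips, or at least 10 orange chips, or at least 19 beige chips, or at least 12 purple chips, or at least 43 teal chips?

The worst case stops just short of every target: 3 gold, 42 yellow, 21 cyan, 9 orange, 18 beige, 11 purple, all 41 teal — 3 + 42 + 21 + 9 + 18 + 11 + 41 = 145 chips.
One more chip must push some color to its target, so 145 + 1 = 146.

146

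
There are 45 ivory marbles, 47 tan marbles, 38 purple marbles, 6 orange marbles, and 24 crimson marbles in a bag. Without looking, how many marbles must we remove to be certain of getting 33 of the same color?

In the worst case we take at most 32 of each color, but all 6 orange and all 24 crimson (fewer than 32), giving 32 + 32 + 32 + 6 + 24 = 126.
One more marble then forces some color to 33, so 126 + 1 = 127.

127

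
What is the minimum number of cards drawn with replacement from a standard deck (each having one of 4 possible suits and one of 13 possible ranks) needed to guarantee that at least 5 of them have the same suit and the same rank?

There are 4 × 13 = 52 (suit, rank) combinations acting as pigeonholes.
With 52 × 4 = 208 cards drawn with replacement from a standard deck we could place exactly 4 in each, with no (suit, rank) pair reaching 5.
One more forces some (suit, rank) pair to hold 5, so 208 + 1 = 209.

209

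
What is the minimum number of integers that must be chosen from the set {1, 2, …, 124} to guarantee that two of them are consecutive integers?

63

Partition {1, …, 124} into 62 pairs: {1,2}, {3,4}, …, {123,124}.
Choosing 62 integers — say the 62 even numbers 2, 4, …, 124 — takes one from each pair and avoids the property.
Choosing 63 forces two into the same pair by pigeonhole, and those are consecutive. So 63.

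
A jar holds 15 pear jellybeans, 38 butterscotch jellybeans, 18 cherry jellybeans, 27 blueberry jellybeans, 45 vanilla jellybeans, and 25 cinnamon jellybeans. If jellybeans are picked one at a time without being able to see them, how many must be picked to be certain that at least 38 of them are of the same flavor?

In the worst case we take at most 37 of each flavor, but all 15 pear, all 18 cherry, all 27 blueberry, and all 25 cinnamon (fewer than 37), giving 15 + 37 + 18 + 27 + 37 + 25 = 159.
One more jellybean then forces some flavor to 38, so 159 + 1 = 160.

160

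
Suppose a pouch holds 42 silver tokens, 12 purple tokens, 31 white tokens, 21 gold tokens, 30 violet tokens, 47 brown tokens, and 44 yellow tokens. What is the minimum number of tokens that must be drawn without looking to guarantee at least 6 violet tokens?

The worst case draws every non-violet token first: 42 + 12 + 31 + 21 + 47 + 44 = 197.
The next 6 draws are then forced to be violet, giving 197 + 6 = 203.

203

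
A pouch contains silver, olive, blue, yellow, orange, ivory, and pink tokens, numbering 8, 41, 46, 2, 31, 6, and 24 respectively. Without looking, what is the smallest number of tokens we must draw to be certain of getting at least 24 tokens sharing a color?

109

Treat the 7 colors as pigeonholes.
In the worst case we take at most 23 of each color, but all 8 silver, all 2 yellow, and all 6 ivory (fewer than 23), giving 8 + 23 + 23 + 2 + 23 + 6 + 23 = 108.
One more token then forces some color to 24, so 108 + 1 = 109.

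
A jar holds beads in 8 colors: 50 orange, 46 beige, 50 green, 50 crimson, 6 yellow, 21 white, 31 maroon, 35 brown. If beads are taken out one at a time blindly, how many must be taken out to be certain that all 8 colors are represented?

The hardest color to obtain is yellow: we could draw every other bead first — 289 − 6 = 283 beads — without a single yellow one.
The next draw must be yellow, so 283 + 1 = 284.

284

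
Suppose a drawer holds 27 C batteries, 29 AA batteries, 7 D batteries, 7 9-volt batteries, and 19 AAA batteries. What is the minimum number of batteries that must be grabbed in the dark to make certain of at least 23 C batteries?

85

The worst case draws every non-C battery first: 29 + 7 + 7 + 19 = 62.
The next 23 draws are then forced to be C, giving 62 + 23 = 85.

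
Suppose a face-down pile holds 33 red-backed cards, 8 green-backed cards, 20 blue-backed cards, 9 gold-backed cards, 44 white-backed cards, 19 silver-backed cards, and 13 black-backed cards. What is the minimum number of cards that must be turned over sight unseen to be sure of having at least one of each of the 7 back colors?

The hardest back color to obtain is green-backed: we could draw every other card first — 146 − 8 = 138 cards — without a single green-backed one.
The next draw must be green-backed, so 138 + 1 = 139.

139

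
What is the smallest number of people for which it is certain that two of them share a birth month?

There are 12 months of the year acting as pigeonholes.
With 12 people we could place one in each, avoiding any repeat.
One more forces some class to hold 2, so 12 + 1 = 13.

13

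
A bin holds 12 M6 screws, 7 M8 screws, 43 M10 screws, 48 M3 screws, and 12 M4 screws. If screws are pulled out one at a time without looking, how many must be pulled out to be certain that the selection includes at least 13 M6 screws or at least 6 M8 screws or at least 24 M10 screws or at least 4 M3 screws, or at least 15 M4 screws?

The worst case stops just short of every target: 12 M6, 5 M8, 23 M10, 3 M3, all 12 M4 — 12 + 5 + 23 + 3 + 12 = 55 screws.
One more screw must push some size to its target, so 55 + 1 = 56.

56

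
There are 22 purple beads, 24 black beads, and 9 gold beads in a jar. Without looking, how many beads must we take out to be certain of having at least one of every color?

47

The hardest color to obtain is gold: we could draw every other bead first — 55 − 9 = 46 beads — without a single gold one.
The next draw must be gold, so 46 + 1 = 47.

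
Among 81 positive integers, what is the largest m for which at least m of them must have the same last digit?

9

If each of the 10 possible last digits held at most 8, the total would be at most 10 × 8 = 80 < 81, a contradiction.
So at least one holds ⌈81/10⌉ = 9.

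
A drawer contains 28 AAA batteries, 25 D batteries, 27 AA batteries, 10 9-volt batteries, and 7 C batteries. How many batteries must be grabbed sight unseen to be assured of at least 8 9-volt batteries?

95

The worst case draws every non-9-volt battery first: 28 + 25 + 27 + 7 = 87.
The next 8 draws are then forced to be 9-volt, giving 87 + 8 = 95.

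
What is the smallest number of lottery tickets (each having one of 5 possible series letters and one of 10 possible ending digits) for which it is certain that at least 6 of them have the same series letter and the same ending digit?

There are 5 × 10 = 50 (series letter, ending digit) combinations acting as pigeonholes.
With 50 × 5 = 250 lottery tickets we could place exactly 5 in each, with no (series letter, ending digit) pair reaching 6.
One more forces some (series letter, ending digit) pair to hold 6, so 250 + 1 = 251.

251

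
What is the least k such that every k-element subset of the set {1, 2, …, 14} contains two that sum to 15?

Partition {1, …, 14} into 7 pairs: {1,14}, {2,13}, …, {7,8}.
Choosing 7 integers — say the integers 1 through 7 — takes one from each pair and avoids the property.
Choosing 8 forces two into the same pair by pigeonhole, and those sum to 15. So 8.

8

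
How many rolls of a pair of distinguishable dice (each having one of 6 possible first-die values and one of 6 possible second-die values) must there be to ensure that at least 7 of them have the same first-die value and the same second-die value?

217

There are 6 × 6 = 36 (first-die value, second-die value) combinations acting as pigeonholes.
With 36 × 6 = 216 rolls of a pair of distinguishable dice we could place exactly 6 in each, with no (first-die value, second-die value) pair reaching 7.
One more forces some (first-die value, second-die value) pair to hold 7, so 216 + 1 = 217.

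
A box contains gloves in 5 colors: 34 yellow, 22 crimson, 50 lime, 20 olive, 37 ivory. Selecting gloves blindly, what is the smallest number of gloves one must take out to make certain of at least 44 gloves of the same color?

157

In the worst case we take at most 43 of each color, but all 34 yellow, all 22 crimson, all 20 olive, and all 37 ivory (fewer than 43), giving 34 + 22 + 43 + 20 + 37 = 156.
One more glove then forces some color to 44, so 156 + 1 = 157.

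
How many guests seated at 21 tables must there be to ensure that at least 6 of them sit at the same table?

106

There are 21 tables acting as pigeonholes.
With 21 × 5 = 105 guests we could place exactly 5 in each, with no class reaching 6.
One more forces some class to hold 6, so 105 + 1 = 106.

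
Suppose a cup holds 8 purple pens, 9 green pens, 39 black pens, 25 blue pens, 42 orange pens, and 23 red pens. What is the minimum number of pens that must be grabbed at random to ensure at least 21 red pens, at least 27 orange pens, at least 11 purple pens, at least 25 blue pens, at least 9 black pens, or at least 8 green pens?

Each of the 6 ink colors has its own threshold; avoid all of them simultaneously.
The worst case stops just short of every target: all 8 purple, 7 green, 8 black, 24 blue, 26 orange, 20 red — 8 + 7 + 8 + 24 + 26 + 20 = 93 pens.
One more pen must push some ink color to its target, so 93 + 1 = 94.

94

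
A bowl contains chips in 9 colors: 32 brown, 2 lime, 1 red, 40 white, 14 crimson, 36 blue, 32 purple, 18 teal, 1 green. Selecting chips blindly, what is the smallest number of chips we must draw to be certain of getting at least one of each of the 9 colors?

The hardest color to obtain is red: we could draw every other chip first — 176 − 1 = 175 chips — without a single red one.
The next draw must be red, so 175 + 1 = 176.

176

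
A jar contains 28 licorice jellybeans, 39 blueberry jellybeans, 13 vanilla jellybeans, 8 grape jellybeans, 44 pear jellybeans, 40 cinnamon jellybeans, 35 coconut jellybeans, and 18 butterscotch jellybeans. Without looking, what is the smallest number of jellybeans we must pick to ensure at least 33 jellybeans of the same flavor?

Treat the 8 flavors as pigeonholes.
In the worst case we take at most 32 of each flavor, but all 28 licorice, all 13 vanilla, all 8 grape, and all 18 butterscotch (fewer than 32), giving 28 + 32 + 13 + 8 + 32 + 32 + 32 + 18 = 195.
One more jellybean then forces some flavor to 33, so 195 + 1 = 196.

196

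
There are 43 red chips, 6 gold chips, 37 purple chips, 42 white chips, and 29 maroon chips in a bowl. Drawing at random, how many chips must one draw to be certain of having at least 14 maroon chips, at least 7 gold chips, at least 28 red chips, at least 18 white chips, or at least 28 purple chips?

91

The worst case stops just short of every target: 27 red, 6 gold, 27 purple, 17 white, 13 maroon — 27 + 6 + 27 + 17 + 13 = 90 chips.
One more chip must push some color to its target, so 90 + 1 = 91.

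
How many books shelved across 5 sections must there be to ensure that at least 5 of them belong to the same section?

21

There are 5 sections acting as pigeonholes.
With 5 × 4 = 20 books we could place exactly 4 in each, with no class reaching 5.
One more forces some class to hold 5, so 20 + 1 = 21.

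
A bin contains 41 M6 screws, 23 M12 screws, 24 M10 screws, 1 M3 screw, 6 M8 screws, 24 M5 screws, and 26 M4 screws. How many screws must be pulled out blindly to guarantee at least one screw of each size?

145

The hardest size to obtain is M3: we could draw every other screw first — 145 − 1 = 144 screws — without a single M3 one.
The next draw must be M3, so 144 + 1 = 145.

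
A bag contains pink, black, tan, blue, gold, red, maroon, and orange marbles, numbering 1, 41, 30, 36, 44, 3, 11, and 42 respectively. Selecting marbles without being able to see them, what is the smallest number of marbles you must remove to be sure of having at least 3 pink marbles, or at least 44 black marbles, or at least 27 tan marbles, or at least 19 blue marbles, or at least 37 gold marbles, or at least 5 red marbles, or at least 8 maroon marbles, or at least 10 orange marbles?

Each of the 8 colors has its own threshold; avoid all of them simultaneously.
The worst case stops just short of every target: all 1 pink, all 41 black, 26 tan, 18 blue, 36 gold, all 3 red, 7 maroon, 9 orange — 1 + 41 + 26 + 18 + 36 + 3 + 7 + 9 = 141 marbles.
One more marble must push some color to its target, so 141 + 1 = 142.

142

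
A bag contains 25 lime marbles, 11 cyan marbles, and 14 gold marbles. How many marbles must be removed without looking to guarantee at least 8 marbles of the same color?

22

The worst case takes 7 marbles of each color without reaching 8 of any: 3 × 7 = 21.
The next marble must bring some color to 8, so 21 + 1 = 22.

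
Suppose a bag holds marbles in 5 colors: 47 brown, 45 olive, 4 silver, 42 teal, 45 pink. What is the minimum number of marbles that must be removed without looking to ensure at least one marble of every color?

The hardest color to obtain is silver: we could draw every other marble first — 183 − 4 = 179 marbles — without a single silver one.
The next draw must be silver, so 179 + 1 = 180.

180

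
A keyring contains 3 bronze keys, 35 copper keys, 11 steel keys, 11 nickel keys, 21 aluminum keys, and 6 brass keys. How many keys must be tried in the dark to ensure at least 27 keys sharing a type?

79

In the worst case we take at most 26 of each type, but all 3 bronze, all 11 steel, all 11 nickel, all 21 aluminum, and all 6 brass (fewer than 26), giving 3 + 26 + 11 + 11 + 21 + 6 = 78.
One more key then forces some type to 27, so 78 + 1 = 79.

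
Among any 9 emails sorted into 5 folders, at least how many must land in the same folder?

If each of the 5 folders held at most 1, the total would be at most 5 × 1 = 5 < 9, a contradiction.
So at least one holds ⌈9/5⌉ = 2.

2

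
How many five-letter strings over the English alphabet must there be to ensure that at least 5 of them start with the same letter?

105

There are 26 possible first letters acting as pigeonholes.
With 26 × 4 = 104 five-letter strings over the English alphabet we could place exactly 4 in each, with no class reaching 5.
One more forces some class to hold 5, so 104 + 1 = 105.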